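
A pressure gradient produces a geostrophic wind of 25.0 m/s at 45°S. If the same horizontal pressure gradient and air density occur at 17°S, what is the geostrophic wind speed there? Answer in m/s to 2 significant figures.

With the same pressure gradient and density, V_g ∝ 1/f ∝ 1/sin φ.
V₂ = V₁ · sin φ₁ / sin φ₂ = 25.0 × sin 45° / sin 17°
V₂ = 25.0 × 0.7071/0.2924 = 60 m/s

60 m/s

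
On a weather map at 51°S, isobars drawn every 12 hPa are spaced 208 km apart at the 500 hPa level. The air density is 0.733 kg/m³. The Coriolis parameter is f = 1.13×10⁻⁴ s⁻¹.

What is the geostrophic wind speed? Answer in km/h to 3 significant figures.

251 km/h

Pressure gradient: |∂P/∂n| = 1200 Pa / 208000 m = 5.77×10⁻³ Pa/m
Geostrophic balance (pressure-gradient force = Coriolis force):
V_g = (1/(fρ)) |∂P/∂n| = 5.77×10⁻³ / (1.13×10⁻⁴ × 0.733) = 69.7 m/s
Converting: 69.7 m/s × 3.6 = 251 km/h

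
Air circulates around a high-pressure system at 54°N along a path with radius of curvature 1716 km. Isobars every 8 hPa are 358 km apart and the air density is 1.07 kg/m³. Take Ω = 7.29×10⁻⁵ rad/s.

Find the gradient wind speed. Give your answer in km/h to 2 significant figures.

Coriolis parameter at 54°N:
f = 2Ω sin φ = 2 × 7.29×10⁻⁵ × sin 54° = 1.18×10⁻⁴ s⁻¹
Pressure gradient: |∂P/∂n| = 800 Pa / 358000 m = 2.23×10⁻³ Pa/m
Geostrophic speed: V_g = |∂P/∂n|/(fρ) = 2.23×10⁻³/(1.18×10⁻⁴ × 1.07) = 17.7 m/s
Around a high, pressure-gradient force acts outward with centrifugal, so Coriolis balances both:
fV = (1/ρ)|∂P/∂n| + V²/R  →  V² − fR·V + fR·V_g = 0
With fR = 1.18×10⁻⁴ × 1716×10³ m = 202 m/s:
V = [fR − √((fR)² − 4 fR V_g)]/2 = [202 − √(202² − 4×202×17.7)]/2 = 19.6 m/s
Supergeostrophic (V > V_g = 17.7 m/s), as expected around a high.
Converting: 19.6 m/s × 3.6 = 71 km/h

71 km/h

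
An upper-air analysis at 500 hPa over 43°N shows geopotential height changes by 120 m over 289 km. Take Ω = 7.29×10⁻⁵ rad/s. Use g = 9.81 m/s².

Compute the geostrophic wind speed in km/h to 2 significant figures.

Coriolis parameter at 43°N:
f = 2Ω sin φ = 2 × 7.29×10⁻⁵ × sin 43° = 9.94×10⁻⁵ s⁻¹
Height gradient: |∂Z/∂n| = 120 m / 289000 m = 4.15×10⁻⁴
On a pressure surface, geostrophic balance gives V_g = (g/f)|∂Z/∂n|:
V_g = 9.81 × 4.15×10⁻⁴ / 9.94×10⁻⁵ = 41.0 m/s
Converting: 41.0 m/s × 3.6 = 150 km/h

150 km/h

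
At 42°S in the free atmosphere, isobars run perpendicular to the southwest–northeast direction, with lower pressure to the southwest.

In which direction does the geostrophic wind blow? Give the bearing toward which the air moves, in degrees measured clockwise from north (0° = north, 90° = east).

135°

The pressure-gradient force points toward the southwest (bearing 225°).
Geostrophic balance: in the Southern Hemisphere the Coriolis force deflects motion to the left, so the geostrophic wind blows 90° to the left of the pressure-gradient force (low pressure on the right).
Rotating 225° by 90° counterclockwise gives 135° — the wind blows toward the southeast.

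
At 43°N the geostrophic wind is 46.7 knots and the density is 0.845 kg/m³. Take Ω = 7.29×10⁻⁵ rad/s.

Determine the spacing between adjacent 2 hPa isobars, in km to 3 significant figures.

99.1 km

Coriolis parameter at 43°N:
f = 2Ω sin φ = 2 × 7.29×10⁻⁵ × sin 43° = 9.94×10⁻⁵ s⁻¹
Wind speed in SI: 46.7 knots = 24.0 m/s
Geostrophic balance rearranged: |∂P/∂n| = f ρ V_g
|∂P/∂n| = 9.94×10⁻⁵ × 0.845 × 24.0 = 2.02×10⁻³ Pa/m
Isobar spacing: Δn = ΔP/|∂P/∂n| = 200 Pa / 2.02×10⁻³ Pa/m = 99078 m ≈ 99.1 km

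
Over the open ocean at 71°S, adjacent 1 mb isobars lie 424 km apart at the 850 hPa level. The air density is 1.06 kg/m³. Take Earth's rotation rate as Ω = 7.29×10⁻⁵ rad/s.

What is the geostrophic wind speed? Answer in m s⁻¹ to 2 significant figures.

1.6 m s⁻¹

Coriolis parameter at 71°S:
f = 2Ω sin φ = 2 × 7.29×10⁻⁵ × sin 71° = 1.38×10⁻⁴ s⁻¹
Pressure gradient: |∂P/∂n| = 100 Pa / 424000 m = 2.36×10⁻⁴ Pa/m
Geostrophic balance (pressure-gradient force = Coriolis force):
V_g = (1/(fρ)) |∂P/∂n| = 2.36×10⁻⁴ / (1.38×10⁻⁴ × 1.06) = 1.61 m/s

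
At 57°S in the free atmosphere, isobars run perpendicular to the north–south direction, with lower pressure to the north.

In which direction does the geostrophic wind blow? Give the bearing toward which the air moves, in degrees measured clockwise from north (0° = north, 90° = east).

The pressure-gradient force points toward the north (bearing 000°).
Geostrophic balance: in the Southern Hemisphere the Coriolis force deflects motion to the left, so the geostrophic wind blows 90° to the left of the pressure-gradient force (low pressure on the right).
Rotating 000° by 90° counterclockwise gives 270° — the wind blows toward the west.

270°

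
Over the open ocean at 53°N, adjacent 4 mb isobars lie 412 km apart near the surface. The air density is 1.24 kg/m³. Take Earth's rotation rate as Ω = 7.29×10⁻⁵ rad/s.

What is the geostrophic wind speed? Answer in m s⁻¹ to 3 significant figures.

6.72 m s⁻¹

Coriolis parameter at 53°N:
f = 2Ω sin φ = 2 × 7.29×10⁻⁵ × sin 53° = 1.16×10⁻⁴ s⁻¹
Pressure gradient: |∂P/∂n| = 400 Pa / 412000 m = 9.71×10⁻⁴ Pa/m
Geostrophic balance (pressure-gradient force = Coriolis force):
V_g = (1/(fρ)) |∂P/∂n| = 9.71×10⁻⁴ / (1.16×10⁻⁴ × 1.24) = 6.72 m/s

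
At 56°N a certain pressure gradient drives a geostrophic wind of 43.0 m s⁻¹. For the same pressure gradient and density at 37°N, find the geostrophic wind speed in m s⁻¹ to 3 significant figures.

59.2 m s⁻¹

With the same pressure gradient and density, V_g ∝ 1/f ∝ 1/sin φ.
V₂ = V₁ · sin φ₁ / sin φ₂ = 43.0 × sin 56° / sin 37°
V₂ = 43.0 × 0.8290/0.6018 = 59.2 m s⁻¹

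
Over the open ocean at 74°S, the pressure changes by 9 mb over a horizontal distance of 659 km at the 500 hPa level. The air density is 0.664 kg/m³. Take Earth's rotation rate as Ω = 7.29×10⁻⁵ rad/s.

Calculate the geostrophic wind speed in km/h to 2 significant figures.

Coriolis parameter at 74°S:
f = 2Ω sin φ = 2 × 7.29×10⁻⁵ × sin 74° = 1.40×10⁻⁴ s⁻¹
Pressure gradient: |∂P/∂n| = 900 Pa / 659000 m = 1.37×10⁻³ Pa/m
Geostrophic balance (pressure-gradient force = Coriolis force):
V_g = (1/(fρ)) |∂P/∂n| = 1.37×10⁻³ / (1.40×10⁻⁴ × 0.664) = 14.7 m/s
Converting: 14.7 m/s × 3.6 = 53 km/h

53 km/h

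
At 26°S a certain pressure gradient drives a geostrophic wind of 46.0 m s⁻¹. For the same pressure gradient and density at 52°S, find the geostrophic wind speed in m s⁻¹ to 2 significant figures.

With the same pressure gradient and density, V_g ∝ 1/f ∝ 1/sin φ.
V₂ = V₁ · sin φ₁ / sin φ₂ = 46.0 × sin 26° / sin 52°
V₂ = 46.0 × 0.4384/0.7880 = 26 m s⁻¹

26 m s⁻¹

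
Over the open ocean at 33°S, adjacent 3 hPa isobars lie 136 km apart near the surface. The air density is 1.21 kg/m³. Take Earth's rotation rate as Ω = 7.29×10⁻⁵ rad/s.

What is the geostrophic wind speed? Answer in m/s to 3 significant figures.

Coriolis parameter at 33°S:
f = 2Ω sin φ = 2 × 7.29×10⁻⁵ × sin 33° = 7.94×10⁻⁵ s⁻¹
Pressure gradient: |∂P/∂n| = 300 Pa / 136000 m = 2.21×10⁻³ Pa/m
Geostrophic balance (pressure-gradient force = Coriolis force):
V_g = (1/(fρ)) |∂P/∂n| = 2.21×10⁻³ / (7.94×10⁻⁵ × 1.21) = 23.0 m/s

23.0 m/s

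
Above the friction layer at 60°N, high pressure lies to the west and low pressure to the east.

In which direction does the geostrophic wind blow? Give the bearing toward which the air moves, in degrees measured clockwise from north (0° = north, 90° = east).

180°

The pressure-gradient force points toward the east (bearing 090°).
Geostrophic balance: in the Northern Hemisphere the Coriolis force deflects motion to the right, so the geostrophic wind blows 90° to the right of the pressure-gradient force (low pressure on the left).
Rotating 090° by 90° clockwise gives 180° — the wind blows toward the south.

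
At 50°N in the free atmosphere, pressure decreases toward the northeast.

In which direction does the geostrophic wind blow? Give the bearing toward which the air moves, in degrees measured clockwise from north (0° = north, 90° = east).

135°

The pressure-gradient force points toward the northeast (bearing 045°).
Geostrophic balance: in the Northern Hemisphere the Coriolis force deflects motion to the right, so the geostrophic wind blows 90° to the right of the pressure-gradient force (low pressure on the left).
Rotating 045° by 90° clockwise gives 135° — the wind blows toward the southeast.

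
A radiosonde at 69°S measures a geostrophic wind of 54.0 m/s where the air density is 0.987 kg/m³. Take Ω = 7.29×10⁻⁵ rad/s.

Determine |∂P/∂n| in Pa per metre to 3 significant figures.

7.25×10⁻³ Pa/m

Coriolis parameter at 69°S:
f = 2Ω sin φ = 2 × 7.29×10⁻⁵ × sin 69° = 1.36×10⁻⁴ s⁻¹
Geostrophic balance rearranged: |∂P/∂n| = f ρ V_g
|∂P/∂n| = 1.36×10⁻⁴ × 0.987 × 54.0 = 7.25×10⁻³ Pa/m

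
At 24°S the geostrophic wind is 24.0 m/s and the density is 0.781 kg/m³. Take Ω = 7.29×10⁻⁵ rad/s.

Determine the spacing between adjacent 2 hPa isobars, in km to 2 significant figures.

Coriolis parameter at 24°S:
f = 2Ω sin φ = 2 × 7.29×10⁻⁵ × sin 24° = 5.93×10⁻⁵ s⁻¹
Geostrophic balance rearranged: |∂P/∂n| = f ρ V_g
|∂P/∂n| = 5.93×10⁻⁵ × 0.781 × 24.0 = 1.11×10⁻³ Pa/m
Isobar spacing: Δn = ΔP/|∂P/∂n| = 200 Pa / 1.11×10⁻³ Pa/m = 179927 m ≈ 180 km

180 km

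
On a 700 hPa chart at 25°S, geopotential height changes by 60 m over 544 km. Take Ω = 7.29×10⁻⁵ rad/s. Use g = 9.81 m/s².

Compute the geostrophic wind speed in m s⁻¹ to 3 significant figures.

Coriolis parameter at 25°S:
f = 2Ω sin φ = 2 × 7.29×10⁻⁵ × sin 25° = 6.16×10⁻⁵ s⁻¹
Height gradient: |∂Z/∂n| = 60 m / 544000 m = 1.10×10⁻⁴
On a pressure surface, geostrophic balance gives V_g = (g/f)|∂Z/∂n|:
V_g = 9.81 × 1.10×10⁻⁴ / 6.16×10⁻⁵ = 17.6 m/s

17.6 m s⁻¹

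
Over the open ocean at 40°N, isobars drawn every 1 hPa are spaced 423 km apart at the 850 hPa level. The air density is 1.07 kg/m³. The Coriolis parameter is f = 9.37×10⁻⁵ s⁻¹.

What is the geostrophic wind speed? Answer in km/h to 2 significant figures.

Pressure gradient: |∂P/∂n| = 100 Pa / 423000 m = 2.36×10⁻⁴ Pa/m
Geostrophic balance (pressure-gradient force = Coriolis force):
V_g = (1/(fρ)) |∂P/∂n| = 2.36×10⁻⁴ / (9.37×10⁻⁵ × 1.07) = 2.36 m/s
Converting: 2.36 m/s × 3.6 = 8.5 km/h

8.5 km/h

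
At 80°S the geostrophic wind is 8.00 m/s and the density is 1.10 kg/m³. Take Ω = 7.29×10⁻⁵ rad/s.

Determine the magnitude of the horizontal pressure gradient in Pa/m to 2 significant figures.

Coriolis parameter at 80°S:
f = 2Ω sin φ = 2 × 7.29×10⁻⁵ × sin 80° = 1.44×10⁻⁴ s⁻¹
Geostrophic balance rearranged: |∂P/∂n| = f ρ V_g
|∂P/∂n| = 1.44×10⁻⁴ × 1.10 × 8.00 = 1.26×10⁻³ Pa/m

1.3×10⁻³ Pa/m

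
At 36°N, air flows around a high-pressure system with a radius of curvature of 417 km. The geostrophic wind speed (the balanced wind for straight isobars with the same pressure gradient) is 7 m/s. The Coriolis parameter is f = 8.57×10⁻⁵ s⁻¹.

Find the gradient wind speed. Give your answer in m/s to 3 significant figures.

9.55 m/s

Around a high, pressure-gradient force acts outward with centrifugal, so Coriolis balances both:
fV = (1/ρ)|∂P/∂n| + V²/R  →  V² − fR·V + fR·V_g = 0
With fR = 8.57×10⁻⁵ × 417×10³ m = 35.7 m/s:
V = [fR − √((fR)² − 4 fR V_g)]/2 = [35.7 − √(35.7² − 4×35.7×7)]/2 = 9.55 m/s
Supergeostrophic (V > V_g = 7 m/s), as expected around a high.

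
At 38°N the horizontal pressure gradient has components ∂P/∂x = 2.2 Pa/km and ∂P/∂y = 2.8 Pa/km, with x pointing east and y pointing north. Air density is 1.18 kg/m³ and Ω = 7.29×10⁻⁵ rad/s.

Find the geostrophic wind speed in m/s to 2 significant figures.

34 m/s

Coriolis parameter at 38°N:
f = 2Ω sin φ = 2 × 7.29×10⁻⁵ × sin 38° = 8.98×10⁻⁵ s⁻¹
Component geostrophic relations (x east, y north):
u_g = −(1/(fρ)) ∂P/∂y,  v_g = (1/(fρ)) ∂P/∂x
u_g = −(2.8×10⁻³)/(8.98×10⁻⁵ × 1.18) = −26.4 m/s;  v_g = (2.2×10⁻³)/(8.98×10⁻⁵ × 1.18) = 20.8 m/s
|V_g| = √(u_g² + v_g²) = 33.6 m/s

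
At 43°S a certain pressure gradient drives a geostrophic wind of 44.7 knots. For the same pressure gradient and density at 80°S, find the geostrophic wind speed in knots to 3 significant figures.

31.0 knots

With the same pressure gradient and density, V_g ∝ 1/f ∝ 1/sin φ.
V₂ = V₁ · sin φ₁ / sin φ₂ = 44.7 × sin 43° / sin 80°
V₂ = 44.7 × 0.6820/0.9848 = 31.0 knots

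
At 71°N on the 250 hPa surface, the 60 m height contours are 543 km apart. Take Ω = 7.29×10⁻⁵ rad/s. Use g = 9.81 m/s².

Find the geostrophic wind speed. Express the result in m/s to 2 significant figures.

Coriolis parameter at 71°N:
f = 2Ω sin φ = 2 × 7.29×10⁻⁵ × sin 71° = 1.38×10⁻⁴ s⁻¹
Height gradient: |∂Z/∂n| = 60 m / 543000 m = 1.10×10⁻⁴
On a pressure surface, geostrophic balance gives V_g = (g/f)|∂Z/∂n|:
V_g = 9.81 × 1.10×10⁻⁴ / 1.38×10⁻⁴ = 7.86 m/s

7.9 m/s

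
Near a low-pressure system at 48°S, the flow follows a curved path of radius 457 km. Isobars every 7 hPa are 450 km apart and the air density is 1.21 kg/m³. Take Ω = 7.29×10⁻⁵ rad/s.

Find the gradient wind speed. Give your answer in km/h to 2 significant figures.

Coriolis parameter at 48°S:
f = 2Ω sin φ = 2 × 7.29×10⁻⁵ × sin 48° = 1.08×10⁻⁴ s⁻¹
Pressure gradient: |∂P/∂n| = 700 Pa / 450000 m = 1.56×10⁻³ Pa/m
Geostrophic speed: V_g = |∂P/∂n|/(fρ) = 1.56×10⁻³/(1.08×10⁻⁴ × 1.21) = 11.9 m/s
Around a low, centrifugal force acts outward with Coriolis, so pressure-gradient force balances both:
(1/ρ)|∂P/∂n| = fV + V²/R  →  V² + fR·V − fR·V_g = 0
With fR = 1.08×10⁻⁴ × 457×10³ m = 49.5 m/s:
V = [−fR + √((fR)² + 4 fR V_g)]/2 = [−49.5 + √(49.5² + 4×49.5×11.9)]/2 = 9.89 m/s
Subgeostrophic (V < V_g = 11.9 m/s), as expected around a low.
Converting: 9.89 m/s × 3.6 = 36 km/h

36 km/h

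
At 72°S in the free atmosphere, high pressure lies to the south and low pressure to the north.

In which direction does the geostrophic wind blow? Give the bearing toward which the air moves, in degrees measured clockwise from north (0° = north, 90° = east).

270°

The pressure-gradient force points toward the north (bearing 000°).
Geostrophic balance: in the Southern Hemisphere the Coriolis force deflects motion to the left, so the geostrophic wind blows 90° to the left of the pressure-gradient force (low pressure on the right).
Rotating 000° by 90° counterclockwise gives 270° — the wind blows toward the west.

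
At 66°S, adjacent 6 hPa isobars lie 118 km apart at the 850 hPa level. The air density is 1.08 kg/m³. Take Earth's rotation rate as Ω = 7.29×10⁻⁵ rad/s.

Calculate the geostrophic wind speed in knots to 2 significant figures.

69 knots

Coriolis parameter at 66°S:
f = 2Ω sin φ = 2 × 7.29×10⁻⁵ × sin 66° = 1.33×10⁻⁴ s⁻¹
Pressure gradient: |∂P/∂n| = 600 Pa / 118000 m = 5.08×10⁻³ Pa/m
Geostrophic balance (pressure-gradient force = Coriolis force):
V_g = (1/(fρ)) |∂P/∂n| = 5.08×10⁻³ / (1.33×10⁻⁴ × 1.08) = 35.3 m/s
Converting: 35.3 m/s × 1.944 = 69 knots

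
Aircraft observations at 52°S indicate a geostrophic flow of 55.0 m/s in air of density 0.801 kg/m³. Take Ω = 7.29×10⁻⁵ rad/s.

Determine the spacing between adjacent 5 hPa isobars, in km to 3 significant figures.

98.8 km

Coriolis parameter at 52°S:
f = 2Ω sin φ = 2 × 7.29×10⁻⁵ × sin 52° = 1.15×10⁻⁴ s⁻¹
Geostrophic balance rearranged: |∂P/∂n| = f ρ V_g
|∂P/∂n| = 1.15×10⁻⁴ × 0.801 × 55.0 = 5.06×10⁻³ Pa/m
Isobar spacing: Δn = ΔP/|∂P/∂n| = 500 Pa / 5.06×10⁻³ Pa/m = 98784 m ≈ 98.8 km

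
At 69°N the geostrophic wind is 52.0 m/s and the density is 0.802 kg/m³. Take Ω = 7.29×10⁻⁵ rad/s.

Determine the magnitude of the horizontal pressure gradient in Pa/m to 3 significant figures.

Coriolis parameter at 69°N:
f = 2Ω sin φ = 2 × 7.29×10⁻⁵ × sin 69° = 1.36×10⁻⁴ s⁻¹
Geostrophic balance rearranged: |∂P/∂n| = f ρ V_g
|∂P/∂n| = 1.36×10⁻⁴ × 0.802 × 52.0 = 5.68×10⁻³ Pa/m

5.68×10⁻³ Pa/m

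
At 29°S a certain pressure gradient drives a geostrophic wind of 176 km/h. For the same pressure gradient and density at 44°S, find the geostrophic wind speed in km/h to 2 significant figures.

120 km/h

With the same pressure gradient and density, V_g ∝ 1/f ∝ 1/sin φ.
V₂ = V₁ · sin φ₁ / sin φ₂ = 176 × sin 29° / sin 44°
V₂ = 176 × 0.4848/0.6947 = 120 km/h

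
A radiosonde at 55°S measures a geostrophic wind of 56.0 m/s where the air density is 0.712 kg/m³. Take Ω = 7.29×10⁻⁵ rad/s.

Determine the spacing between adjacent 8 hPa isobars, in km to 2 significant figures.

170 km

Coriolis parameter at 55°S:
f = 2Ω sin φ = 2 × 7.29×10⁻⁵ × sin 55° = 1.19×10⁻⁴ s⁻¹
Geostrophic balance rearranged: |∂P/∂n| = f ρ V_g
|∂P/∂n| = 1.19×10⁻⁴ × 0.712 × 56.0 = 4.76×10⁻³ Pa/m
Isobar spacing: Δn = ΔP/|∂P/∂n| = 800 Pa / 4.76×10⁻³ Pa/m = 167996 m ≈ 170 km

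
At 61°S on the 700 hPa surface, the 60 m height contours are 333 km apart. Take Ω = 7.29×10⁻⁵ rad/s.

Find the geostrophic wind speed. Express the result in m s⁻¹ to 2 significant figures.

14 m s⁻¹

Coriolis parameter at 61°S:
f = 2Ω sin φ = 2 × 7.29×10⁻⁵ × sin 61° = 1.28×10⁻⁴ s⁻¹
Height gradient: |∂Z/∂n| = 60 m / 333000 m = 1.80×10⁻⁴
On a pressure surface, geostrophic balance gives V_g = (g/f)|∂Z/∂n|:
V_g = 9.81 × 1.80×10⁻⁴ / 1.28×10⁻⁴ = 13.9 m/s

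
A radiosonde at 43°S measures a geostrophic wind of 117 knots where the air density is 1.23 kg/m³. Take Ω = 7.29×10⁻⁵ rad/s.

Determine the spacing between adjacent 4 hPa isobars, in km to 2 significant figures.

54 km

Coriolis parameter at 43°S:
f = 2Ω sin φ = 2 × 7.29×10⁻⁵ × sin 43° = 9.94×10⁻⁵ s⁻¹
Wind speed in SI: 117 knots = 60.2 m/s
Geostrophic balance rearranged: |∂P/∂n| = f ρ V_g
|∂P/∂n| = 9.94×10⁻⁵ × 1.23 × 60.2 = 7.36×10⁻³ Pa/m
Isobar spacing: Δn = ΔP/|∂P/∂n| = 400 Pa / 7.36×10⁻³ Pa/m = 54336 m ≈ 54 km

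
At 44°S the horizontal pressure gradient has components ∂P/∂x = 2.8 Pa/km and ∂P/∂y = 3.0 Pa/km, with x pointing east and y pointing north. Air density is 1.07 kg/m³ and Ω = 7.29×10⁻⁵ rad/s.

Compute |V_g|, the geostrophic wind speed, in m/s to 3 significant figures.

Coriolis parameter at 44°S:
f = 2Ω sin φ = 2 × 7.29×10⁻⁵ × sin 44° = 1.01×10⁻⁴ s⁻¹
In the Southern Hemisphere f is negative: f = −1.01×10⁻⁴ s⁻¹.
Component geostrophic relations (x east, y north):
u_g = −(1/(fρ)) ∂P/∂y,  v_g = (1/(fρ)) ∂P/∂x
u_g = −(3.0×10⁻³)/(−1.01×10⁻⁴ × 1.07) = 27.7 m/s;  v_g = (2.8×10⁻³)/(−1.01×10⁻⁴ × 1.07) = −25.8 m/s
|V_g| = √(u_g² + v_g²) = 37.9 m/s

37.9 m/s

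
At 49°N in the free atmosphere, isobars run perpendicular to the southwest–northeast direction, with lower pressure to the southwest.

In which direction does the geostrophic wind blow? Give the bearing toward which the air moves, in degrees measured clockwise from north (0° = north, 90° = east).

315°

The pressure-gradient force points toward the southwest (bearing 225°).
Geostrophic balance: in the Northern Hemisphere the Coriolis force deflects motion to the right, so the geostrophic wind blows 90° to the right of the pressure-gradient force (low pressure on the left).
Rotating 225° by 90° clockwise gives 315° — the wind blows toward the northwest.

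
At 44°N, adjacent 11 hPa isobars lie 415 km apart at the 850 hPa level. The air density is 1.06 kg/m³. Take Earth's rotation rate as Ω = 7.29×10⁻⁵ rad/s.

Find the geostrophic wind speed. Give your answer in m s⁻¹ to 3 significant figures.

Coriolis parameter at 44°N:
f = 2Ω sin φ = 2 × 7.29×10⁻⁵ × sin 44° = 1.01×10⁻⁴ s⁻¹
Pressure gradient: |∂P/∂n| = 1100 Pa / 415000 m = 2.65×10⁻³ Pa/m
Geostrophic balance (pressure-gradient force = Coriolis force):
V_g = (1/(fρ)) |∂P/∂n| = 2.65×10⁻³ / (1.01×10⁻⁴ × 1.06) = 24.7 m/s

24.7 m s⁻¹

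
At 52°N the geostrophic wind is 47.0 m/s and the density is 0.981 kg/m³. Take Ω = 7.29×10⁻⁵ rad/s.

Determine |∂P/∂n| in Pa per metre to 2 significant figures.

Coriolis parameter at 52°N:
f = 2Ω sin φ = 2 × 7.29×10⁻⁵ × sin 52° = 1.15×10⁻⁴ s⁻¹
Geostrophic balance rearranged: |∂P/∂n| = f ρ V_g
|∂P/∂n| = 1.15×10⁻⁴ × 0.981 × 47.0 = 5.30×10⁻³ Pa/m

5.3×10⁻³ Pa/m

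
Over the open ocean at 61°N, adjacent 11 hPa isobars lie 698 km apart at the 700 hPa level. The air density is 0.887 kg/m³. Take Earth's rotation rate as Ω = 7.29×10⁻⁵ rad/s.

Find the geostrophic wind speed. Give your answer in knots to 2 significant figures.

Coriolis parameter at 61°N:
f = 2Ω sin φ = 2 × 7.29×10⁻⁵ × sin 61° = 1.28×10⁻⁴ s⁻¹
Pressure gradient: |∂P/∂n| = 1100 Pa / 698000 m = 1.58×10⁻³ Pa/m
Geostrophic balance (pressure-gradient force = Coriolis force):
V_g = (1/(fρ)) |∂P/∂n| = 1.58×10⁻³ / (1.28×10⁻⁴ × 0.887) = 13.9 m/s
Converting: 13.9 m/s × 1.944 = 27 knots

27 knots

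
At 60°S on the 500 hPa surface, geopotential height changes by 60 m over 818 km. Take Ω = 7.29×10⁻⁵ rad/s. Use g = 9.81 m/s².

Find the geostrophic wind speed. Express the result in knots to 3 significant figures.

Coriolis parameter at 60°S:
f = 2Ω sin φ = 2 × 7.29×10⁻⁵ × sin 60° = 1.26×10⁻⁴ s⁻¹
Height gradient: |∂Z/∂n| = 60 m / 818000 m = 7.33×10⁻⁵
On a pressure surface, geostrophic balance gives V_g = (g/f)|∂Z/∂n|:
V_g = 9.81 × 7.33×10⁻⁵ / 1.26×10⁻⁴ = 5.70 m/s
Converting: 5.70 m/s × 1.944 = 11.1 knots

11.1 knots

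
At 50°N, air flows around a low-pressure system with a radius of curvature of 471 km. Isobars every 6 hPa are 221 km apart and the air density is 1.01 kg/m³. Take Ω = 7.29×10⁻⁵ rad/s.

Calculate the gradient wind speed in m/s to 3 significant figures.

Coriolis parameter at 50°N:
f = 2Ω sin φ = 2 × 7.29×10⁻⁵ × sin 50° = 1.12×10⁻⁴ s⁻¹
Pressure gradient: |∂P/∂n| = 600 Pa / 221000 m = 2.71×10⁻³ Pa/m
Geostrophic speed: V_g = |∂P/∂n|/(fρ) = 2.71×10⁻³/(1.12×10⁻⁴ × 1.01) = 24.1 m/s
Around a low, centrifugal force acts outward with Coriolis, so pressure-gradient force balances both:
(1/ρ)|∂P/∂n| = fV + V²/R  →  V² + fR·V − fR·V_g = 0
With fR = 1.12×10⁻⁴ × 471×10³ m = 52.6 m/s:
V = [−fR + √((fR)² + 4 fR V_g)]/2 = [−52.6 + √(52.6² + 4×52.6×24.1)]/2 = 17.9 m/s
Subgeostrophic (V < V_g = 24.1 m/s), as expected around a low.

17.9 m/s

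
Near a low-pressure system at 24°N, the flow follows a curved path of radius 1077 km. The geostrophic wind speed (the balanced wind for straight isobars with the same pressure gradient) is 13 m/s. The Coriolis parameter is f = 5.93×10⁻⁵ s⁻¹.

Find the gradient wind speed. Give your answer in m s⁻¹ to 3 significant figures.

11.1 m s⁻¹

Around a low, centrifugal force acts outward with Coriolis, so pressure-gradient force balances both:
(1/ρ)|∂P/∂n| = fV + V²/R  →  V² + fR·V − fR·V_g = 0
With fR = 5.93×10⁻⁵ × 1077×10³ m = 63.9 m/s:
V = [−fR + √((fR)² + 4 fR V_g)]/2 = [−63.9 + √(63.9² + 4×63.9×13)]/2 = 11.1 m/s
Subgeostrophic (V < V_g = 13 m/s), as expected around a low.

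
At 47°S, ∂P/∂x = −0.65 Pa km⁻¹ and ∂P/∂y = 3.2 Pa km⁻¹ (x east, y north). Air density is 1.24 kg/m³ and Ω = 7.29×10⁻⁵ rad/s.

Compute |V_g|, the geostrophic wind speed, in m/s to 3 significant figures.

Coriolis parameter at 47°S:
f = 2Ω sin φ = 2 × 7.29×10⁻⁵ × sin 47° = 1.07×10⁻⁴ s⁻¹
In the Southern Hemisphere f is negative: f = −1.07×10⁻⁴ s⁻¹.
Component geostrophic relations (x east, y north):
u_g = −(1/(fρ)) ∂P/∂y,  v_g = (1/(fρ)) ∂P/∂x
u_g = −(3.2×10⁻³)/(−1.07×10⁻⁴ × 1.24) = 24.2 m/s;  v_g = (−0.65×10⁻³)/(−1.07×10⁻⁴ × 1.24) = 4.92 m/s
|V_g| = √(u_g² + v_g²) = 24.7 m/s

24.7 m/s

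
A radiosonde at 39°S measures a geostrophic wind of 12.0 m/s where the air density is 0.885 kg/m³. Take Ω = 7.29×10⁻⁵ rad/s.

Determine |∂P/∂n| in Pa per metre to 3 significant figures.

Coriolis parameter at 39°S:
f = 2Ω sin φ = 2 × 7.29×10⁻⁵ × sin 39° = 9.18×10⁻⁵ s⁻¹
Geostrophic balance rearranged: |∂P/∂n| = f ρ V_g
|∂P/∂n| = 9.18×10⁻⁵ × 0.885 × 12.0 = 9.74×10⁻⁴ Pa/m

9.74×10⁻⁴ Pa/m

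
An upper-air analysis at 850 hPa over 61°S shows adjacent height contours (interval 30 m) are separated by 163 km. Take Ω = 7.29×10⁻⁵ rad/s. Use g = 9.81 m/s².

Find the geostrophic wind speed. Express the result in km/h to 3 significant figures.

Coriolis parameter at 61°S:
f = 2Ω sin φ = 2 × 7.29×10⁻⁵ × sin 61° = 1.28×10⁻⁴ s⁻¹
Height gradient: |∂Z/∂n| = 30 m / 163000 m = 1.84×10⁻⁴
On a pressure surface, geostrophic balance gives V_g = (g/f)|∂Z/∂n|:
V_g = 9.81 × 1.84×10⁻⁴ / 1.28×10⁻⁴ = 14.2 m/s
Converting: 14.2 m/s × 3.6 = 51.0 km/h

51.0 km/h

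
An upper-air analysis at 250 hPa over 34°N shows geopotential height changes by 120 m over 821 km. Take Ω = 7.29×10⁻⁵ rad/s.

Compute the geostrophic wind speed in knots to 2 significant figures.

34 knots

Coriolis parameter at 34°N:
f = 2Ω sin φ = 2 × 7.29×10⁻⁵ × sin 34° = 8.15×10⁻⁵ s⁻¹
Height gradient: |∂Z/∂n| = 120 m / 821000 m = 1.46×10⁻⁴
On a pressure surface, geostrophic balance gives V_g = (g/f)|∂Z/∂n|:
V_g = 9.81 × 1.46×10⁻⁴ / 8.15×10⁻⁵ = 17.6 m/s
Converting: 17.6 m/s × 1.944 = 34 knots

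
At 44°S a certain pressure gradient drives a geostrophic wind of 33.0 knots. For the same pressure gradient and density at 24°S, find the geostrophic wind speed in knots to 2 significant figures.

With the same pressure gradient and density, V_g ∝ 1/f ∝ 1/sin φ.
V₂ = V₁ · sin φ₁ / sin φ₂ = 33.0 × sin 44° / sin 24°
V₂ = 33.0 × 0.6947/0.4067 = 56 knots

56 knots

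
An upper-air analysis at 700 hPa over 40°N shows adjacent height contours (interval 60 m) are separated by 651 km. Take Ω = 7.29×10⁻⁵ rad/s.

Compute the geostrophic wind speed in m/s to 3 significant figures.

9.65 m/s

Coriolis parameter at 40°N:
f = 2Ω sin φ = 2 × 7.29×10⁻⁵ × sin 40° = 9.37×10⁻⁵ s⁻¹
Height gradient: |∂Z/∂n| = 60 m / 651000 m = 9.22×10⁻⁵
On a pressure surface, geostrophic balance gives V_g = (g/f)|∂Z/∂n|:
V_g = 9.81 × 9.22×10⁻⁵ / 9.37×10⁻⁵ = 9.65 m/s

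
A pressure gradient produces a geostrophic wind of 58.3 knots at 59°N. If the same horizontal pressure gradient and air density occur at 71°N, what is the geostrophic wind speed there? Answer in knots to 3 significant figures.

52.9 knots

With the same pressure gradient and density, V_g ∝ 1/f ∝ 1/sin φ.
V₂ = V₁ · sin φ₁ / sin φ₂ = 58.3 × sin 59° / sin 71°
V₂ = 58.3 × 0.8572/0.9455 = 52.9 knots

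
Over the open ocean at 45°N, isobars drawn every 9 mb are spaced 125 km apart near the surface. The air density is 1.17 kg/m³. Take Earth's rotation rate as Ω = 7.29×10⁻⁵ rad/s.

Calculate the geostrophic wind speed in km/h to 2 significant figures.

Coriolis parameter at 45°N:
f = 2Ω sin φ = 2 × 7.29×10⁻⁵ × sin 45° = 1.03×10⁻⁴ s⁻¹
Pressure gradient: |∂P/∂n| = 900 Pa / 125000 m = 7.20×10⁻³ Pa/m
Geostrophic balance (pressure-gradient force = Coriolis force):
V_g = (1/(fρ)) |∂P/∂n| = 7.20×10⁻³ / (1.03×10⁻⁴ × 1.17) = 59.7 m/s
Converting: 59.7 m/s × 3.6 = 210 km/h

210 km/h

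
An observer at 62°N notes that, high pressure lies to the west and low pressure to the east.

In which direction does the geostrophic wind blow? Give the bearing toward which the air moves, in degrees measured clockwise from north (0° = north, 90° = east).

The pressure-gradient force points toward the east (bearing 090°).
Geostrophic balance: in the Northern Hemisphere the Coriolis force deflects motion to the right, so the geostrophic wind blows 90° to the right of the pressure-gradient force (low pressure on the left).
Rotating 090° by 90° clockwise gives 180° — the wind blows toward the south.

180°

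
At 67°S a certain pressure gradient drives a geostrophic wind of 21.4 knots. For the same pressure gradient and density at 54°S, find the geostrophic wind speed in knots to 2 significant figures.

With the same pressure gradient and density, V_g ∝ 1/f ∝ 1/sin φ.
V₂ = V₁ · sin φ₁ / sin φ₂ = 21.4 × sin 67° / sin 54°
V₂ = 21.4 × 0.9205/0.8090 = 24 knots

24 knots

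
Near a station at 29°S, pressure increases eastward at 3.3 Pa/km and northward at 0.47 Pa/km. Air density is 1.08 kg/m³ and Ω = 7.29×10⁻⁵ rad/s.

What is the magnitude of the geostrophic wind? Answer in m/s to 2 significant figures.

44 m/s

Coriolis parameter at 29°S:
f = 2Ω sin φ = 2 × 7.29×10⁻⁵ × sin 29° = 7.07×10⁻⁵ s⁻¹
In the Southern Hemisphere f is negative: f = −7.07×10⁻⁵ s⁻¹.
Component geostrophic relations (x east, y north):
u_g = −(1/(fρ)) ∂P/∂y,  v_g = (1/(fρ)) ∂P/∂x
u_g = −(0.47×10⁻³)/(−7.07×10⁻⁵ × 1.08) = 6.16 m/s;  v_g = (3.3×10⁻³)/(−7.07×10⁻⁵ × 1.08) = −43.2 m/s
|V_g| = √(u_g² + v_g²) = 43.7 m/s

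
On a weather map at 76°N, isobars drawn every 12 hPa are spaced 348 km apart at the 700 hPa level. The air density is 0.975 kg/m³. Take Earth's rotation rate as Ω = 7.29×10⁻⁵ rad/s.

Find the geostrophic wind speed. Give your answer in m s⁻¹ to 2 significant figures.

25 m s⁻¹

Coriolis parameter at 76°N:
f = 2Ω sin φ = 2 × 7.29×10⁻⁵ × sin 76° = 1.41×10⁻⁴ s⁻¹
Pressure gradient: |∂P/∂n| = 1200 Pa / 348000 m = 3.45×10⁻³ Pa/m
Geostrophic balance (pressure-gradient force = Coriolis force):
V_g = (1/(fρ)) |∂P/∂n| = 3.45×10⁻³ / (1.41×10⁻⁴ × 0.975) = 25.0 m/s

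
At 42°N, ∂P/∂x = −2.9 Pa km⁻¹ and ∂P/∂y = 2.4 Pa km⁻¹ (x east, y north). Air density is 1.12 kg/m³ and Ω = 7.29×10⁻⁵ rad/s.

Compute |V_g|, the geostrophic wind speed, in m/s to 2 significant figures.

34 m/s

Coriolis parameter at 42°N:
f = 2Ω sin φ = 2 × 7.29×10⁻⁵ × sin 42° = 9.76×10⁻⁵ s⁻¹
Component geostrophic relations (x east, y north):
u_g = −(1/(fρ)) ∂P/∂y,  v_g = (1/(fρ)) ∂P/∂x
u_g = −(2.4×10⁻³)/(9.76×10⁻⁵ × 1.12) = −22.0 m/s;  v_g = (−2.9×10⁻³)/(9.76×10⁻⁵ × 1.12) = −26.5 m/s
|V_g| = √(u_g² + v_g²) = 34.5 m/s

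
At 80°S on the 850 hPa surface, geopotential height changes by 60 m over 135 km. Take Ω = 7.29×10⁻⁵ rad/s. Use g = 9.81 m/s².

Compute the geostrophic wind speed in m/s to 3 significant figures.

Coriolis parameter at 80°S:
f = 2Ω sin φ = 2 × 7.29×10⁻⁵ × sin 80° = 1.44×10⁻⁴ s⁻¹
Height gradient: |∂Z/∂n| = 60 m / 135000 m = 4.44×10⁻⁴
On a pressure surface, geostrophic balance gives V_g = (g/f)|∂Z/∂n|:
V_g = 9.81 × 4.44×10⁻⁴ / 1.44×10⁻⁴ = 30.4 m/s

30.4 m/s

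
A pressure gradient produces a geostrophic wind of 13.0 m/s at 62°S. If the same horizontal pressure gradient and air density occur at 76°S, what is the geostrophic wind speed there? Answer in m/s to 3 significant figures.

11.8 m/s

With the same pressure gradient and density, V_g ∝ 1/f ∝ 1/sin φ.
V₂ = V₁ · sin φ₁ / sin φ₂ = 13.0 × sin 62° / sin 76°
V₂ = 13.0 × 0.8829/0.9703 = 11.8 m/s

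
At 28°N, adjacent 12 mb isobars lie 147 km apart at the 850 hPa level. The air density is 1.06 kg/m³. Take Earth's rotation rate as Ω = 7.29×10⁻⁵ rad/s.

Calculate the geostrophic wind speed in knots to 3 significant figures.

Coriolis parameter at 28°N:
f = 2Ω sin φ = 2 × 7.29×10⁻⁵ × sin 28° = 6.84×10⁻⁵ s⁻¹
Pressure gradient: |∂P/∂n| = 1200 Pa / 147000 m = 8.16×10⁻³ Pa/m
Geostrophic balance (pressure-gradient force = Coriolis force):
V_g = (1/(fρ)) |∂P/∂n| = 8.16×10⁻³ / (6.84×10⁻⁵ × 1.06) = 113 m/s
Converting: 113 m/s × 1.944 = 219 knots

219 knots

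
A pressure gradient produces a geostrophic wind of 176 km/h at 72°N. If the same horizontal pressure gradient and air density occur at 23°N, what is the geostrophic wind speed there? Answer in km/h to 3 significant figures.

428 km/h

With the same pressure gradient and density, V_g ∝ 1/f ∝ 1/sin φ.
V₂ = V₁ · sin φ₁ / sin φ₂ = 176 × sin 72° / sin 23°
V₂ = 176 × 0.9511/0.3907 = 428 km/h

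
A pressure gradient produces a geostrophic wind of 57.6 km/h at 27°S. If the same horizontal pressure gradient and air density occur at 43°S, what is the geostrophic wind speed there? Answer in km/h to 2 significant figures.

With the same pressure gradient and density, V_g ∝ 1/f ∝ 1/sin φ.
V₂ = V₁ · sin φ₁ / sin φ₂ = 57.6 × sin 27° / sin 43°
V₂ = 57.6 × 0.4540/0.6820 = 38 km/h

38 km/h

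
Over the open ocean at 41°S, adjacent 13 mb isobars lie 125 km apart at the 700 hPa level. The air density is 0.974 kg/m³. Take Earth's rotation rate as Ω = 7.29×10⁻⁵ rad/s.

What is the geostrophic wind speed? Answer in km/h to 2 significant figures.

400 km/h

Coriolis parameter at 41°S:
f = 2Ω sin φ = 2 × 7.29×10⁻⁵ × sin 41° = 9.57×10⁻⁵ s⁻¹
Pressure gradient: |∂P/∂n| = 1300 Pa / 125000 m = 1.04×10⁻² Pa/m
Geostrophic balance (pressure-gradient force = Coriolis force):
V_g = (1/(fρ)) |∂P/∂n| = 1.04×10⁻² / (9.57×10⁻⁵ × 0.974) = 112 m/s
Converting: 112 m/s × 3.6 = 400 km/h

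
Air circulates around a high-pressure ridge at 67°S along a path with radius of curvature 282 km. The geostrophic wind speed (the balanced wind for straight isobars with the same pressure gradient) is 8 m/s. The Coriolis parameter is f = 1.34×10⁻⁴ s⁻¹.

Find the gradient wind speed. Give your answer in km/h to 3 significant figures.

41.4 km/h

Around a high, pressure-gradient force acts outward with centrifugal, so Coriolis balances both:
fV = (1/ρ)|∂P/∂n| + V²/R  →  V² − fR·V + fR·V_g = 0
With fR = 1.34×10⁻⁴ × 282×10³ m = 37.8 m/s:
V = [fR − √((fR)² − 4 fR V_g)]/2 = [37.8 − √(37.8² − 4×37.8×8)]/2 = 11.5 m/s
Supergeostrophic (V > V_g = 8 m/s), as expected around a high.
Converting: 11.5 m/s × 3.6 = 41.4 km/h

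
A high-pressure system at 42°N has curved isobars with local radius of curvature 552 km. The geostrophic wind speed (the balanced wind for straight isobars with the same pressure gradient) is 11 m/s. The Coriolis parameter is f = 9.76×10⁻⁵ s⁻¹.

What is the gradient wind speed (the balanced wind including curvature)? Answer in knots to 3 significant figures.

Around a high, pressure-gradient force acts outward with centrifugal, so Coriolis balances both:
fV = (1/ρ)|∂P/∂n| + V²/R  →  V² − fR·V + fR·V_g = 0
With fR = 9.76×10⁻⁵ × 552×10³ m = 53.9 m/s:
V = [fR − √((fR)² − 4 fR V_g)]/2 = [53.9 − √(53.9² − 4×53.9×11)]/2 = 15.4 m/s
Supergeostrophic (V > V_g = 11 m/s), as expected around a high.
Converting: 15.4 m/s × 1.944 = 29.9 knots

29.9 knots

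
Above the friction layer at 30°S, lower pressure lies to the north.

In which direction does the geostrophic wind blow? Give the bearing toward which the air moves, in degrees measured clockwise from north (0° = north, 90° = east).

270°

The pressure-gradient force points toward the north (bearing 000°).
Geostrophic balance: in the Southern Hemisphere the Coriolis force deflects motion to the left, so the geostrophic wind blows 90° to the left of the pressure-gradient force (low pressure on the right).
Rotating 000° by 90° counterclockwise gives 270° — the wind blows toward the west.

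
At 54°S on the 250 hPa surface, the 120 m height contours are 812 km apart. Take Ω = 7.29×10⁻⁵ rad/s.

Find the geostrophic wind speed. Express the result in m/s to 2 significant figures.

Coriolis parameter at 54°S:
f = 2Ω sin φ = 2 × 7.29×10⁻⁵ × sin 54° = 1.18×10⁻⁴ s⁻¹
Height gradient: |∂Z/∂n| = 120 m / 812000 m = 1.48×10⁻⁴
On a pressure surface, geostrophic balance gives V_g = (g/f)|∂Z/∂n|:
V_g = 9.81 × 1.48×10⁻⁴ / 1.18×10⁻⁴ = 12.3 m/s

12 m/s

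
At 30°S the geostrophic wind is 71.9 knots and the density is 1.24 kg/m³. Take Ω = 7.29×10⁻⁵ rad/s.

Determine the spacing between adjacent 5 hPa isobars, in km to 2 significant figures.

Coriolis parameter at 30°S:
f = 2Ω sin φ = 2 × 7.29×10⁻⁵ × sin 30° = 7.29×10⁻⁵ s⁻¹
Wind speed in SI: 71.9 knots = 37.0 m/s
Geostrophic balance rearranged: |∂P/∂n| = f ρ V_g
|∂P/∂n| = 7.29×10⁻⁵ × 1.24 × 37.0 = 3.34×10⁻³ Pa/m
Isobar spacing: Δn = ΔP/|∂P/∂n| = 500 Pa / 3.34×10⁻³ Pa/m = 149539 m ≈ 150 km

150 km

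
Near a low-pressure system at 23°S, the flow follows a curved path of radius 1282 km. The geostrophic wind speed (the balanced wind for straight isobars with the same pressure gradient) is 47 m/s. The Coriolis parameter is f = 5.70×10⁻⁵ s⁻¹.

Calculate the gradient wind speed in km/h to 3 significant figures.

117 km/h

Around a low, centrifugal force acts outward with Coriolis, so pressure-gradient force balances both:
(1/ρ)|∂P/∂n| = fV + V²/R  →  V² + fR·V − fR·V_g = 0
With fR = 5.70×10⁻⁵ × 1282×10³ m = 73.1 m/s:
V = [−fR + √((fR)² + 4 fR V_g)]/2 = [−73.1 + √(73.1² + 4×73.1×47)]/2 = 32.5 m/s
Subgeostrophic (V < V_g = 47 m/s), as expected around a low.
Converting: 32.5 m/s × 3.6 = 117 km/h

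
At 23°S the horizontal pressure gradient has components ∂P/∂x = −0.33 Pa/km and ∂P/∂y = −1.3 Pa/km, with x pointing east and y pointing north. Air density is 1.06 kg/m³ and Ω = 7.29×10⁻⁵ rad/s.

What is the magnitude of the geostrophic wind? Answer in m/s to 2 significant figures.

22 m/s

Coriolis parameter at 23°S:
f = 2Ω sin φ = 2 × 7.29×10⁻⁵ × sin 23° = 5.70×10⁻⁵ s⁻¹
In the Southern Hemisphere f is negative: f = −5.70×10⁻⁵ s⁻¹.
Component geostrophic relations (x east, y north):
u_g = −(1/(fρ)) ∂P/∂y,  v_g = (1/(fρ)) ∂P/∂x
u_g = −(−1.3×10⁻³)/(−5.70×10⁻⁵ × 1.06) = −21.5 m/s;  v_g = (−0.33×10⁻³)/(−5.70×10⁻⁵ × 1.06) = 5.46 m/s
|V_g| = √(u_g² + v_g²) = 22.2 m/s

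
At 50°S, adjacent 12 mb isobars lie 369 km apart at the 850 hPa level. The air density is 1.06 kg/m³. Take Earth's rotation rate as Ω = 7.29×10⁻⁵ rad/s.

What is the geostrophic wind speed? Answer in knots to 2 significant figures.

Coriolis parameter at 50°S:
f = 2Ω sin φ = 2 × 7.29×10⁻⁵ × sin 50° = 1.12×10⁻⁴ s⁻¹
Pressure gradient: |∂P/∂n| = 1200 Pa / 369000 m = 3.25×10⁻³ Pa/m
Geostrophic balance (pressure-gradient force = Coriolis force):
V_g = (1/(fρ)) |∂P/∂n| = 3.25×10⁻³ / (1.12×10⁻⁴ × 1.06) = 27.5 m/s
Converting: 27.5 m/s × 1.944 = 53 knots

53 knots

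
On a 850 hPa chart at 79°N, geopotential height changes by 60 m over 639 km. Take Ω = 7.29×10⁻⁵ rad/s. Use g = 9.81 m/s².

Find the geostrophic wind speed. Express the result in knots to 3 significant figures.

Coriolis parameter at 79°N:
f = 2Ω sin φ = 2 × 7.29×10⁻⁵ × sin 79° = 1.43×10⁻⁴ s⁻¹
Height gradient: |∂Z/∂n| = 60 m / 639000 m = 9.39×10⁻⁵
On a pressure surface, geostrophic balance gives V_g = (g/f)|∂Z/∂n|:
V_g = 9.81 × 9.39×10⁻⁵ / 1.43×10⁻⁴ = 6.44 m/s
Converting: 6.44 m/s × 1.944 = 12.5 knots

12.5 knots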